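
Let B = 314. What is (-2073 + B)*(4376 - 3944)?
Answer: -759888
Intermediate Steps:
(-2073 + B)*(4376 - 3944) = (-2073 + 314)*(4376 - 3944) = -1759*432 = -759888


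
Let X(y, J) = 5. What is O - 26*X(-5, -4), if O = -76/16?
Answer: -539/4 ≈ -134.75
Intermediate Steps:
O = -19/4 (O = -76*1/16 = -19/4 ≈ -4.7500)
O - 26*X(-5, -4) = -19/4 - 26*5 = -19/4 - 130 = -539/4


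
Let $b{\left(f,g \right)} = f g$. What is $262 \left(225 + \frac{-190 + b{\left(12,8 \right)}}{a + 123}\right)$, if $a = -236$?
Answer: $\frac{6685978}{113} \approx 59168.0$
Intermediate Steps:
$262 \left(225 + \frac{-190 + b{\left(12,8 \right)}}{a + 123}\right) = 262 \left(225 + \frac{-190 + 12 \cdot 8}{-236 + 123}\right) = 262 \left(225 + \frac{-190 + 96}{-113}\right) = 262 \left(225 - - \frac{94}{113}\right) = 262 \left(225 + \frac{94}{113}\right) = 262 \cdot \frac{25519}{113} = \frac{6685978}{113}$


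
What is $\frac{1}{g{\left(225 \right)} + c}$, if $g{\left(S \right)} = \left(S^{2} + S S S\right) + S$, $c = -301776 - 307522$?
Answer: $\frac{1}{10832177} \approx 9.2318 \cdot 10^{-8}$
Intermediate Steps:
$c = -609298$ ($c = -301776 - 307522 = -609298$)
$g{\left(S \right)} = S + S^{2} + S^{3}$ ($g{\left(S \right)} = \left(S^{2} + S^{2} S\right) + S = \left(S^{2} + S^{3}\right) + S = S + S^{2} + S^{3}$)
$\frac{1}{g{\left(225 \right)} + c} = \frac{1}{225 \left(1 + 225 + 225^{2}\right) - 609298} = \frac{1}{225 \left(1 + 225 + 50625\right) - 609298} = \frac{1}{225 \cdot 50851 - 609298} = \frac{1}{11441475 - 609298} = \frac{1}{10832177}$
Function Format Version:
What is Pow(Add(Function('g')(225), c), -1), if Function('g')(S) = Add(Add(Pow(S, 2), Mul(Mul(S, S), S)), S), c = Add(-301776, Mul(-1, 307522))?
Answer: Rational(1, 10832177) ≈ 9.2318e-8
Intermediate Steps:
c = -609298 (c = Add(-301776, -307522) = -609298)
Function('g')(S) = Add(S, Pow(S, 2), Pow(S, 3)) (Function('g')(S) = Add(Add(Pow(S, 2), Mul(Pow(S, 2), S)), S) = Add(Add(Pow(S, 2), Pow(S, 3)), S) = Add(S, Pow(S, 2), Pow(S, 3)))
Pow(Add(Function('g')(225), c), -1) = Pow(Add(Mul(225, Add(1, 225, Pow(225, 2))), -609298), -1) = Pow(Add(Mul(225, Add(1, 225, 50625)), -609298), -1) = Pow(Add(Mul(225, 50851), -609298), -1) = Pow(Add(11441475, -609298), -1) = Pow(10832177, -1) = Rational(1, 10832177)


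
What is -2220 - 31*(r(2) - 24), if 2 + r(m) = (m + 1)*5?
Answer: -1879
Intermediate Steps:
r(m) = 3 + 5*m (r(m) = -2 + (m + 1)*5 = -2 + (1 + m)*5 = -2 + (5 + 5*m) = 3 + 5*m)
-2220 - 31*(r(2) - 24) = -2220 - 31*((3 + 5*2) - 24) = -2220 - 31*((3 + 10) - 24) = -2220 - 31*(13 - 24) = -2220 - 31*(-11) = -2220 + 341 = -1879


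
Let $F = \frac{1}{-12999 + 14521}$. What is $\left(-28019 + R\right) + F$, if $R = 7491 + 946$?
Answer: $- \frac{29803803}{1522} \approx -19582.0$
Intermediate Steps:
$F = \frac{1}{1522} \approx 0.00065703$
$R = 8437$
$\left(-28019 + R\right) + F = \left(-28019 + 8437\right) + \frac{1}{1522} = -19582 + \frac{1}{1522} = - \frac{29803803}{1522}$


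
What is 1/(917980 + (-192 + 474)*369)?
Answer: 1/1022038 ≈ 9.7844e-7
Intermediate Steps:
1/(917980 + (-192 + 474)*369) = 1/(917980 + 282*369) = 1/(917980 + 104058) = 1/1022038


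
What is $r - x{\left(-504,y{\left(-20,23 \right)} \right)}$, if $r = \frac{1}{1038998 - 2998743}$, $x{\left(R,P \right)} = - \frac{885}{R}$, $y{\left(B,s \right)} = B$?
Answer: $- \frac{578124943}{329237160} \approx -1.756$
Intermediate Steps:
$r = - \frac{1}{1959745}$ ($r = \frac{1}{-1959745} = - \frac{1}{1959745} \approx -5.1027 \cdot 10^{-7}$)
$r - x{\left(-504,y{\left(-20,23 \right)} \right)} = - \frac{1}{1959745} - - \frac{885}{-504} = - \frac{1}{1959745} - \left(-885\right) \left(- \frac{1}{504}\right) = - \frac{1}{1959745} - \frac{295}{168} = - \frac{578124943}{329237160}$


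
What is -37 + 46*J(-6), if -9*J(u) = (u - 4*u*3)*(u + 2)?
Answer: 3937/3 ≈ 1312.3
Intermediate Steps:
J(u) = 11*u*(2 + u)/9 (J(u) = -(u - 4*u*3)*(u + 2)/9 = -(u - 12*u)*(2 + u)/9 = -(-11*u)*(2 + u)/9 = -(-11)*u*(2 + u)/9 = 11*u*(2 + u)/9)
-37 + 46*J(-6) = -37 + 46*((11/9)*(-6)*(2 - 6)) = -37 + 46*((11/9)*(-6)*(-4)) = -37 + 46*(88/3) = -37 + 4048/3 = 3937/3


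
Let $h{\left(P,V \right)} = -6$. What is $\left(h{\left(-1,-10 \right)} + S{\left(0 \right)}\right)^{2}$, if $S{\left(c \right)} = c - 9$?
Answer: $225$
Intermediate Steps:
$S{\left(c \right)} = -9 + c$
$\left(h{\left(-1,-10 \right)} + S{\left(0 \right)}\right)^{2} = \left(-6 + \left(-9 + 0\right)\right)^{2} = \left(-6 - 9\right)^{2} = \left(-15\right)^{2} = 225$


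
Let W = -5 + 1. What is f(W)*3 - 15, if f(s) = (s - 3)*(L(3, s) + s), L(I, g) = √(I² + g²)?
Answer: -36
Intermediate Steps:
W = -4
f(s) = (-3 + s)*(s + √(9 + s²)) (f(s) = (s - 3)*(√(3² + s²) + s) = (-3 + s)*(√(9 + s²) + s) = (-3 + s)*(s + √(9 + s²)))
f(W)*3 - 15 = ((-4)² - 3*(-4) - 3*√(9 + (-4)²) - 4*√(9 + (-4)²))*3 - 15 = (16 + 12 - 3*√(9 + 16) - 4*√(9 + 16))*3 - 15 = (16 + 12 - 3*√25 - 4*√25)*3 - 15 = (16 + 12 - 3*5 - 4*5)*3 - 15 = (16 + 12 - 15 - 20)*3 - 15 = -7*3 - 15 = -21 - 15 = -36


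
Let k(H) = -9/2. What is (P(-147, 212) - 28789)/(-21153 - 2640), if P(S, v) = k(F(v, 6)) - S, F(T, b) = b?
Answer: 57293/47586 ≈ 1.2040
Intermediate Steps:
k(H) = -9/2 (k(H) = -9*1/2 = -9/2)
P(S, v) = -9/2 - S
(P(-147, 212) - 28789)/(-21153 - 2640) = ((-9/2 - 1*(-147)) - 28789)/(-21153 - 2640) = ((-9/2 + 147) - 28789)/(-23793) = (285/2 - 28789)*(-1/23793) = -57293/2*(-1/23793) = 57293/47586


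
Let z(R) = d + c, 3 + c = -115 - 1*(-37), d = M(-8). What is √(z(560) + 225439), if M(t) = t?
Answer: 5*√9014 ≈ 474.71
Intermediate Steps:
d = -8
c = -81 (c = -3 + (-115 - 1*(-37)) = -3 + (-115 + 37) = -3 - 78 = -81)
z(R) = -89 (z(R) = -8 - 81 = -89)
√(z(560) + 225439) = √(-89 + 225439) = √225350 = 5*√9014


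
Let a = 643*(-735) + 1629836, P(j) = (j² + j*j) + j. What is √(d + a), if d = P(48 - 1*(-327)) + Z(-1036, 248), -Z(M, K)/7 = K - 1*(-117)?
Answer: 3*√159589 ≈ 1198.5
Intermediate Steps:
Z(M, K) = -819 - 7*K (Z(M, K) = -7*(K - 1*(-117)) = -7*(K + 117) = -7*(117 + K) = -819 - 7*K)
P(j) = j + 2*j² (P(j) = (j² + j²) + j = 2*j² + j = j + 2*j²)
d = 279070 (d = (48 - 1*(-327))*(1 + 2*(48 - 1*(-327))) + (-819 - 7*248) = (48 + 327)*(1 + 2*(48 + 327)) + (-819 - 1736) = 375*(1 + 2*375) - 2555 = 375*(1 + 750) - 2555 = 375*751 - 2555 = 281625 - 2555 = 279070)
a = 1157231 (a = -472605 + 1629836 = 1157231)
√(d + a) = √(279070 + 1157231) = √1436301 = 3*√159589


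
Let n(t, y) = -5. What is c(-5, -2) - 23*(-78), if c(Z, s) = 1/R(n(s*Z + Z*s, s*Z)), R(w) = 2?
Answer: 3589/2 ≈ 1794.5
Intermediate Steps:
c(Z, s) = 1/2
c(-5, -2) - 23*(-78) = 1/2 - 23*(-78) = 1/2 + 1794 = 3589/2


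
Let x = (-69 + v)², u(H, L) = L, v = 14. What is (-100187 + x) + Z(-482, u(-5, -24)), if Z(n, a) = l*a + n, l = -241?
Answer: -91860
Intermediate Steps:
Z(n, a) = n - 241*a (Z(n, a) = -241*a + n = n - 241*a)
x = 3025 (x = (-69 + 14)² = (-55)² = 3025)
(-100187 + x) + Z(-482, u(-5, -24)) = (-100187 + 3025) + (-482 - 241*(-24)) = -97162 + (-482 + 5784) = -97162 + 5302 = -91860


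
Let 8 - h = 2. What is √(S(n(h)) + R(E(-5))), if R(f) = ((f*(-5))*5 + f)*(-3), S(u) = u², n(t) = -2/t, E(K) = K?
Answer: I*√3239/3 ≈ 18.971*I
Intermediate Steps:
h = 6 (h = 8 - 1*2 = 8 - 2 = 6)
R(f) = 72*f (R(f) = (-5*f*5 + f)*(-3) = (-25*f + f)*(-3) = -24*f*(-3) = 72*f)
√(S(n(h)) + R(E(-5))) = √((-2/6)² + 72*(-5)) = √((-2*⅙)² - 360) = √((-⅓)² - 360) = √(⅑ - 360) = √(-3239/9) = I*√3239/3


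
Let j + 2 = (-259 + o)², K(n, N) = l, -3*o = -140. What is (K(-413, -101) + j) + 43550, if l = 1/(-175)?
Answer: 139597666/1575 ≈ 88634.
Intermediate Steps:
o = 140/3 (o = -⅓*(-140) = 140/3 ≈ 46.667)
l = -1/175 ≈ -0.0057143
K(n, N) = -1/175
j = 405751/9 (j = -2 + (-259 + 140/3)² = -2 + (-637/3)² = -2 + 405769/9 = 405751/9 ≈ 45083.)
(K(-413, -101) + j) + 43550 = (-1/175 + 405751/9) + 43550 = 71006416/1575 + 43550 = 139597666/1575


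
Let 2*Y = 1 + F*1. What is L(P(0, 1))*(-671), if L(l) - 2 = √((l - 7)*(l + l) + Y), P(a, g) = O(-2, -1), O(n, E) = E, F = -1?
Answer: -4026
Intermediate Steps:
Y = 0 (Y = (1 - 1*1)/2 = (1 - 1)/2 = (½)*0 = 0)
P(a, g) = -1
L(l) = 2 + √2*√(l*(-7 + l)) (L(l) = 2 + √((l - 7)*(l + l) + 0) = 2 + √((-7 + l)*(2*l) + 0) = 2 + √(2*l*(-7 + l) + 0) = 2 + √(2*l*(-7 + l)) = 2 + √2*√(l*(-7 + l)))
L(P(0, 1))*(-671) = (2 + √2*√(-(-7 - 1)))*(-671) = (2 + √2*√(-1*(-8)))*(-671) = (2 + √2*√8)*(-671) = (2 + √2*(2*√2))*(-671) = (2 + 4)*(-671) = 6*(-671) = -4026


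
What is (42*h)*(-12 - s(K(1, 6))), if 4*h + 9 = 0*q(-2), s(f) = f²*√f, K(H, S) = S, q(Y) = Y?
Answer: 1134 + 3402*√6 ≈ 9467.2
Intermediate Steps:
s(f) = f^(5/2)
h = -9/4 (h = -9/4 + (0*(-2))/4 = -9/4 + (¼)*0 = -9/4 + 0 = -9/4 ≈ -2.2500)
(42*h)*(-12 - s(K(1, 6))) = (42*(-9/4))*(-12 - 6^(5/2)) = -189*(-12 - 36*√6)/2 = 1134 + 3402*√6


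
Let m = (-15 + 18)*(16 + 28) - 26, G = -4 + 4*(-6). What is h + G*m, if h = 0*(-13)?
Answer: -2968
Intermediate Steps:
h = 0
G = -28 (G = -4 - 24 = -28)
m = 106 (m = 3*44 - 26 = 132 - 26 = 106)
h + G*m = 0 - 28*106 = 0 - 2968 = -2968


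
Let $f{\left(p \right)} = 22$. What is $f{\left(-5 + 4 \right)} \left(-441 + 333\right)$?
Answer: $-2376$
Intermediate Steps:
$f{\left(-5 + 4 \right)} \left(-441 + 333\right) = 22 \left(-441 + 333\right) = 22 \left(-108\right) = -2376$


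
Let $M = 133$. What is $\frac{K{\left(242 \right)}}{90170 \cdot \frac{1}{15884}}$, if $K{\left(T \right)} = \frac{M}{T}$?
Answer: $\frac{48013}{495935} \approx 0.096813$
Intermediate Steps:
$K{\left(T \right)} = \frac{133}{T}$
$\frac{K{\left(242 \right)}}{90170 \cdot \frac{1}{15884}} = \frac{133 \cdot \frac{1}{242}}{90170 \cdot \frac{1}{15884}} = \frac{133}{242 \cdot \frac{45085}{7942}} = \frac{133}{242} \cdot \frac{7942}{45085} = \frac{48013}{495935}$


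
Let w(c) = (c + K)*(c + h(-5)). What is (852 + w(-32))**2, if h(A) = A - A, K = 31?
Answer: 781456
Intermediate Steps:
h(A) = 0
w(c) = c*(31 + c) (w(c) = (c + 31)*(c + 0) = (31 + c)*c = c*(31 + c))
(852 + w(-32))**2 = (852 - 32*(31 - 32))**2 = (852 - 32*(-1))**2 = (852 + 32)**2 = 884**2 = 781456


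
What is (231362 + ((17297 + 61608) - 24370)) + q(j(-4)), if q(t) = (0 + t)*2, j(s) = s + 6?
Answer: 285901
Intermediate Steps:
j(s) = 6 + s
q(t) = 2*t (q(t) = t*2 = 2*t)
(231362 + ((17297 + 61608) - 24370)) + q(j(-4)) = (231362 + ((17297 + 61608) - 24370)) + 2*(6 - 4) = (231362 + (78905 - 24370)) + 2*2 = (231362 + 54535) + 4 = 285897 + 4 = 285901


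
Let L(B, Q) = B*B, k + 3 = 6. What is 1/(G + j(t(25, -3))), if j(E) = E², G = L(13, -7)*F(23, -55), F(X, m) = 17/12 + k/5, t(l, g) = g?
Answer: 60/20989 ≈ 0.0028586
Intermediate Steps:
k = 3 (k = -3 + 6 = 3)
L(B, Q) = B²
F(X, m) = 121/60 (F(X, m) = 17/12 + 3/5 = 17*(1/12) + 3*(⅕) = 17/12 + ⅗ = 121/60)
G = 20449/60 (G = 13²*(121/60) = 169*(121/60) = 20449/60 ≈ 340.82)
1/(G + j(t(25, -3))) = 1/(20449/60 + (-3)²) = 1/(20449/60 + 9) = 1/(20989/60) = 60/20989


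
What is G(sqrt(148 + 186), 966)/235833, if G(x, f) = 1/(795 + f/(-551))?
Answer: 551/103077651807 ≈ 5.3455e-9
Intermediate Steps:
G(x, f) = 1/(795 - f/551) (G(x, f) = 1/(795 + f*(-1/551)) = 1/(795 - f/551))
G(sqrt(148 + 186), 966)/235833 = -551/(-438045 + 966)/235833 = -551/(-437079)*(1/235833) = -551*(-1/437079)*(1/235833) = (551/437079)*(1/235833) = 551/103077651807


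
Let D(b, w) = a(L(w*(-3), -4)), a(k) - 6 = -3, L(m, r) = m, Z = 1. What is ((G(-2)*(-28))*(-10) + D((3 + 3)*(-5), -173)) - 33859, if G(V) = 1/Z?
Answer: -33576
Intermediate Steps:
a(k) = 3 (a(k) = 6 - 3 = 3)
D(b, w) = 3
G(V) = 1 (G(V) = 1/1 = 1)
((G(-2)*(-28))*(-10) + D((3 + 3)*(-5), -173)) - 33859 = ((1*(-28))*(-10) + 3) - 33859 = (-28*(-10) + 3) - 33859 = (280 + 3) - 33859 = 283 - 33859 = -33576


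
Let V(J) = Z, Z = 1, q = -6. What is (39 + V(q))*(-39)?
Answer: -1560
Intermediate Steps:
V(J) = 1
(39 + V(q))*(-39) = (39 + 1)*(-39) = 40*(-39) = -1560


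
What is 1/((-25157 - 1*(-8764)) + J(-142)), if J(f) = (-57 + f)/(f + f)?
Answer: -284/4655413 ≈ -6.1004e-5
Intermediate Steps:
J(f) = (-57 + f)/(2*f) (J(f) = (-57 + f)/((2*f)) = (-57 + f)*(1/(2*f)) = (-57 + f)/(2*f))
1/((-25157 - 1*(-8764)) + J(-142)) = 1/((-25157 - 1*(-8764)) + (½)*(-57 - 142)/(-142)) = 1/((-25157 + 8764) + (½)*(-1/142)*(-199)) = 1/(-16393 + 199/284) = 1/(-4655413/284) = -284/4655413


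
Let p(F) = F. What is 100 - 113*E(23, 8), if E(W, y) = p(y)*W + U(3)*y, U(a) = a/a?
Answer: -21596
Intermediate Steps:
U(a) = 1
E(W, y) = y + W*y (E(W, y) = y*W + 1*y = W*y + y = y + W*y)
100 - 113*E(23, 8) = 100 - 904*(1 + 23) = 100 - 904*24 = 100 - 113*192 = 100 - 21696 = -21596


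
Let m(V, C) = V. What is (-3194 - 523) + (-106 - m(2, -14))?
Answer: -3825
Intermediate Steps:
(-3194 - 523) + (-106 - m(2, -14)) = (-3194 - 523) + (-106 - 1*2) = -3717 + (-106 - 2) = -3717 - 108 = -3825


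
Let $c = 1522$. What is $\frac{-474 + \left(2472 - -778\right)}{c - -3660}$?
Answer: $\frac{1388}{2591} \approx 0.5357$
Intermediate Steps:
$\frac{-474 + \left(2472 - -778\right)}{c - -3660} = \frac{-474 + \left(2472 - -778\right)}{1522 - -3660} = \frac{-474 + \left(2472 + 778\right)}{1522 + 3660} = \frac{-474 + 3250}{5182} = 2776 \cdot \frac{1}{5182} = \frac{1388}{2591}$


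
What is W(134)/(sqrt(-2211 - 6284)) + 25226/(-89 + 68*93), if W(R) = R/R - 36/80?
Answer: 25226/6235 - 11*I*sqrt(8495)/169900 ≈ 4.0459 - 0.0059673*I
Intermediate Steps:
W(R) = 11/20 (W(R) = 1 - 36*1/80 = 1 - 9/20 = 11/20)
W(134)/(sqrt(-2211 - 6284)) + 25226/(-89 + 68*93) = 11/(20*(sqrt(-2211 - 6284))) + 25226/(-89 + 68*93) = 11/(20*(sqrt(-8495))) + 25226/(-89 + 6324) = 11/(20*((I*sqrt(8495)))) + 25226/6235 = 11*(-I*sqrt(8495)/8495)/20 + 25226*(1/6235) = -11*I*sqrt(8495)/169900 + 25226/6235 = 25226/6235 - 11*I*sqrt(8495)/169900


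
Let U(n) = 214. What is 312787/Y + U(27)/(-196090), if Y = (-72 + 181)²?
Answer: 30665930148/1164872645 ≈ 26.326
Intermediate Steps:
Y = 11881 (Y = 109² = 11881)
312787/Y + U(27)/(-196090) = 312787/11881 + 214/(-196090) = 312787*(1/11881) + 214*(-1/196090) = 312787/11881 - 107/98045 = 30665930148/1164872645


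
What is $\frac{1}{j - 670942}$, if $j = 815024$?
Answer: $\frac{1}{144082} \approx 6.9405 \cdot 10^{-6}$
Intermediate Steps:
$\frac{1}{j - 670942} = \frac{1}{815024 - 670942} = \frac{1}{144082}$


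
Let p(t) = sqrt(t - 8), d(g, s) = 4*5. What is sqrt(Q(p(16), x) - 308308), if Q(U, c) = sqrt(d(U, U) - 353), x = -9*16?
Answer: sqrt(-308308 + 3*I*sqrt(37)) ≈ 0.016 + 555.25*I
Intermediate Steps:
d(g, s) = 20
p(t) = sqrt(-8 + t)
x = -144
Q(U, c) = 3*I*sqrt(37) (Q(U, c) = sqrt(20 - 353) = sqrt(-333) = 3*I*sqrt(37))
sqrt(Q(p(16), x) - 308308) = sqrt(3*I*sqrt(37) - 308308) = sqrt(-308308 + 3*I*sqrt(37))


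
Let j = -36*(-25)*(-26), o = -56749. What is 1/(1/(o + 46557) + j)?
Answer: -10192/238492801 ≈ -4.2735e-5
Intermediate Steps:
j = -23400 (j = 900*(-26) = -23400)
1/(1/(o + 46557) + j) = 1/(1/(-56749 + 46557) - 23400) = 1/(1/(-10192) - 23400) = 1/(-1/10192 - 23400) = 1/(-238492801/10192) = -10192/238492801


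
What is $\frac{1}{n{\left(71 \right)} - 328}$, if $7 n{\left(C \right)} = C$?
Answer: $- \frac{7}{2225} \approx -0.0031461$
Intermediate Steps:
$n{\left(C \right)} = \frac{C}{7}$
$\frac{1}{n{\left(71 \right)} - 328} = \frac{1}{\frac{1}{7} \cdot 71 - 328} = \frac{1}{\frac{71}{7} - 328} = \frac{1}{- \frac{2225}{7}} = - \frac{7}{2225}$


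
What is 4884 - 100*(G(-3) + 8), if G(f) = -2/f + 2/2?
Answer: 11752/3 ≈ 3917.3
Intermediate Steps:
G(f) = 1 - 2/f (G(f) = -2/f + 2*(½) = -2/f + 1 = 1 - 2/f)
4884 - 100*(G(-3) + 8) = 4884 - 100*((-2 - 3)/(-3) + 8) = 4884 - 100*(-⅓*(-5) + 8) = 4884 - 100*(5/3 + 8) = 4884 - 100*29/3 = 4884 - 2900/3 = 11752/3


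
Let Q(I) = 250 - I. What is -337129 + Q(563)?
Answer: -337442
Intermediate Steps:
-337129 + Q(563) = -337129 + (250 - 1*563) = -337129 + (250 - 563) = -337129 - 313 = -337442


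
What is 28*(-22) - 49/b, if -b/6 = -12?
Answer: -44401/72 ≈ -616.68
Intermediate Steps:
b = 72 (b = -6*(-12) = 72)
28*(-22) - 49/b = 28*(-22) - 49/72 = -616 - 49*1/72 = -616 - 49/72 = -44401/72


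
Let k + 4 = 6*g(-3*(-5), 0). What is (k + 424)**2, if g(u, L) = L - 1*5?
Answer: 152100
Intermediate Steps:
g(u, L) = -5 + L (g(u, L) = L - 5 = -5 + L)
k = -34 (k = -4 + 6*(-5 + 0) = -4 + 6*(-5) = -4 - 30 = -34)
(k + 424)**2 = (-34 + 424)**2 = 390**2 = 152100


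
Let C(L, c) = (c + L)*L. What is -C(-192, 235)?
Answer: 8256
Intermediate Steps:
C(L, c) = L*(L + c) (C(L, c) = (L + c)*L = L*(L + c))
-C(-192, 235) = -(-192)*(-192 + 235) = -(-192)*43 = -1*(-8256) = 8256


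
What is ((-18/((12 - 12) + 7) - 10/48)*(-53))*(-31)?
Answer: -767281/168 ≈ -4567.1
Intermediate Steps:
((-18/((12 - 12) + 7) - 10/48)*(-53))*(-31) = ((-18/(0 + 7) - 10*1/48)*(-53))*(-31) = ((-18/7 - 5/24)*(-53))*(-31) = -467/168*(-53)*(-31) = (24751/168)*(-31) = -767281/168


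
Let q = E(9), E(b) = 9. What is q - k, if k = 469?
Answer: -460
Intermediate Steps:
q = 9
q - k = 9 - 1*469 = 9 - 469 = -460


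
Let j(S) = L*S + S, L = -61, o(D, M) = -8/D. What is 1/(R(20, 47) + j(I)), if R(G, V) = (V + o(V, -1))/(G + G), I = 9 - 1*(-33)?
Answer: -1880/4735399 ≈ -0.00039701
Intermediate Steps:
I = 42 (I = 9 + 33 = 42)
R(G, V) = (V - 8/V)/(2*G) (R(G, V) = (V - 8/V)/(G + G) = (V - 8/V)/((2*G)) = (V - 8/V)*(1/(2*G)) = (V - 8/V)/(2*G))
j(S) = -60*S (j(S) = -61*S + S = -60*S)
1/(R(20, 47) + j(I)) = 1/((1/2)*(-8 + 47**2)/(20*47) - 60*42) = 1/((1/2)*(1/20)*(1/47)*(-8 + 2209) - 2520) = 1/((1/2)*(1/20)*(1/47)*2201 - 2520) = 1/(2201/1880 - 2520) = 1/(-4735399/1880) = -1880/4735399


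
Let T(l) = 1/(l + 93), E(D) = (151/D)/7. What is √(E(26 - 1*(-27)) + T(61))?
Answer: 15*√122430/8162 ≈ 0.64304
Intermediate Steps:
E(D) = 151/(7*D) (E(D) = (151/D)*(⅐) = 151/(7*D))
T(l) = 1/(93 + l)
√(E(26 - 1*(-27)) + T(61)) = √(151/(7*(26 - 1*(-27))) + 1/(93 + 61)) = √(151/(7*(26 + 27)) + 1/154) = √((151/7)/53 + 1/154) = √((151/7)*(1/53) + 1/154) = √(151/371 + 1/154) = √(3375/8162) = 15*√122430/8162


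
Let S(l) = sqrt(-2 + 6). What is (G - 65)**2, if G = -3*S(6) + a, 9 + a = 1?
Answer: 6241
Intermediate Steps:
a = -8 (a = -9 + 1 = -8)
S(l) = 2 (S(l) = sqrt(4) = 2)
G = -14 (G = -3*2 - 8 = -6 - 8 = -14)
(G - 65)**2 = (-14 - 65)**2 = (-79)**2 = 6241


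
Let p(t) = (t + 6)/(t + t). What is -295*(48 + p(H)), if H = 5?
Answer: -28969/2 ≈ -14485.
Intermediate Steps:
p(t) = (6 + t)/(2*t) (p(t) = (6 + t)/((2*t)) = (6 + t)*(1/(2*t)) = (6 + t)/(2*t))
-295*(48 + p(H)) = -295*(48 + (½)*(6 + 5)/5) = -295*(48 + (½)*(⅕)*11) = -295*(48 + 11/10) = -295*491/10 = -28969/2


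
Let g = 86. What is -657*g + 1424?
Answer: -55078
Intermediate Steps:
-657*g + 1424 = -657*86 + 1424 = -56502 + 1424 = -55078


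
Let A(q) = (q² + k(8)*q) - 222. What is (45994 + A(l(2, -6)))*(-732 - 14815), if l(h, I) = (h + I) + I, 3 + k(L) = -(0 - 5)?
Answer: -712861044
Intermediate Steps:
k(L) = 2 (k(L) = -3 - (0 - 5) = -3 - 1*(-5) = -3 + 5 = 2)
l(h, I) = h + 2*I (l(h, I) = (I + h) + I = h + 2*I)
A(q) = -222 + q² + 2*q (A(q) = (q² + 2*q) - 222 = -222 + q² + 2*q)
(45994 + A(l(2, -6)))*(-732 - 14815) = (45994 + (-222 + (2 + 2*(-6))² + 2*(2 + 2*(-6))))*(-732 - 14815) = (45994 + (-222 + (2 - 12)² + 2*(2 - 12)))*(-15547) = (45994 + (-222 + (-10)² + 2*(-10)))*(-15547) = (45994 + (-222 + 100 - 20))*(-15547) = (45994 - 142)*(-15547) = 45852*(-15547) = -712861044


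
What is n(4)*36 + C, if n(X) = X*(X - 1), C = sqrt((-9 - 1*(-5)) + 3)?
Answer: 432 + I ≈ 432.0 + 1.0*I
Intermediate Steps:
C = I (C = sqrt((-9 + 5) + 3) = sqrt(-4 + 3) = sqrt(-1) = I ≈ 1.0*I)
n(X) = X*(-1 + X)
n(4)*36 + C = (4*(-1 + 4))*36 + I = (4*3)*36 + I = 12*36 + I = 432 + I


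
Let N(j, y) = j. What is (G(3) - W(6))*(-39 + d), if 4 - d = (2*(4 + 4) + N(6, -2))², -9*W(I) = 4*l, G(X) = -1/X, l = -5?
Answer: 3979/3 ≈ 1326.3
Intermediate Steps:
W(I) = 20/9 (W(I) = -4*(-5)/9 = -⅑*(-20) = 20/9)
d = -480 (d = 4 - (2*(4 + 4) + 6)² = 4 - (2*8 + 6)² = 4 - (16 + 6)² = 4 - 1*22² = 4 - 1*484 = 4 - 484 = -480)
(G(3) - W(6))*(-39 + d) = (-1/3 - 1*20/9)*(-39 - 480) = (-1*⅓ - 20/9)*(-519) = (-⅓ - 20/9)*(-519) = -23/9*(-519) = 3979/3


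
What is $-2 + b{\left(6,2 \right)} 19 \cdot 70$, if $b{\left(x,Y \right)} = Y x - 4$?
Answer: $10638$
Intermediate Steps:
$b{\left(x,Y \right)} = -4 + Y x$
$-2 + b{\left(6,2 \right)} 19 \cdot 70 = -2 + \left(-4 + 2 \cdot 6\right) 19 \cdot 70 = -2 + \left(-4 + 12\right) 19 \cdot 70 = -2 + 8 \cdot 19 \cdot 70 = -2 + 152 \cdot 70 = -2 + 10640 = 10638$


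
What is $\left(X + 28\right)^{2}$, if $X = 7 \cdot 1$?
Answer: $1225$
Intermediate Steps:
$X = 7$
$\left(X + 28\right)^{2} = \left(7 + 28\right)^{2} = 35^{2} = 1225$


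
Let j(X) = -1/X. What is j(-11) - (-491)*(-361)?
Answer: -1949760/11 ≈ -1.7725e+5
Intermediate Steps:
j(-11) - (-491)*(-361) = -1/(-11) - (-491)*(-361) = -1*(-1/11) - 491*361 = 1/11 - 177251 = -1949760/11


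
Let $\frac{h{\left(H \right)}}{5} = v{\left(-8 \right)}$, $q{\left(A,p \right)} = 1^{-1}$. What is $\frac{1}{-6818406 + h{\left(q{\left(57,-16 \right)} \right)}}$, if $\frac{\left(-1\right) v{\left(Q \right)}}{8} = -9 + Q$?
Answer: $- \frac{1}{6817726} \approx -1.4668 \cdot 10^{-7}$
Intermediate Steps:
$v{\left(Q \right)} = 72 - 8 Q$ ($v{\left(Q \right)} = - 8 \left(-9 + Q\right) = 72 - 8 Q$)
$q{\left(A,p \right)} = 1$
$h{\left(H \right)} = 680$ ($h{\left(H \right)} = 5 \left(72 - -64\right) = 5 \left(72 + 64\right) = 5 \cdot 136 = 680$)
$\frac{1}{-6818406 + h{\left(q{\left(57,-16 \right)} \right)}} = \frac{1}{-6818406 + 680} = \frac{1}{-6817726} = - \frac{1}{6817726}$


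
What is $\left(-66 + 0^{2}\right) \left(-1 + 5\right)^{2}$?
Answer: $-1056$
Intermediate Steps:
$\left(-66 + 0^{2}\right) \left(-1 + 5\right)^{2} = \left(-66 + 0\right) 4^{2} = \left(-66\right) 16 = -1056$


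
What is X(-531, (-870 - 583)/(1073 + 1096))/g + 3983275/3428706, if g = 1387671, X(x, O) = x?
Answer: 1841884853213/1585971961242 ≈ 1.1614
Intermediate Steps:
X(-531, (-870 - 583)/(1073 + 1096))/g + 3983275/3428706 = -531/1387671 + 3983275/3428706 = -531*1/1387671 + 3983275*(1/3428706) = -177/462557 + 3983275/3428706 = 1841884853213/1585971961242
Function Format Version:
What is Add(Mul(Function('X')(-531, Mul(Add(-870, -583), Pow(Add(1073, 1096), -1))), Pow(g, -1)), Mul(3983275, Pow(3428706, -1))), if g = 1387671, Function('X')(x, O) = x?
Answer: Rational(1841884853213, 1585971961242) ≈ 1.1614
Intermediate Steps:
Add(Mul(Function('X')(-531, Mul(Add(-870, -583), Pow(Add(1073, 1096), -1))), Pow(g, -1)), Mul(3983275, Pow(3428706, -1))) = Add(Mul(-531, Pow(1387671, -1)), Mul(3983275, Pow(3428706, -1))) = Add(Mul(-531, Rational(1, 1387671)), Mul(3983275, Rational(1, 3428706))) = Add(Rational(-177, 462557), Rational(3983275, 3428706)) = Rational(1841884853213, 1585971961242)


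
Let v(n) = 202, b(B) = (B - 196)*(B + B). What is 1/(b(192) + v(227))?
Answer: -1/1334 ≈ -0.00074963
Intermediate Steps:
b(B) = 2*B*(-196 + B) (b(B) = (-196 + B)*(2*B) = 2*B*(-196 + B))
1/(b(192) + v(227)) = 1/(2*192*(-196 + 192) + 202) = 1/(2*192*(-4) + 202) = 1/(-1536 + 202) = 1/(-1334) = -1/1334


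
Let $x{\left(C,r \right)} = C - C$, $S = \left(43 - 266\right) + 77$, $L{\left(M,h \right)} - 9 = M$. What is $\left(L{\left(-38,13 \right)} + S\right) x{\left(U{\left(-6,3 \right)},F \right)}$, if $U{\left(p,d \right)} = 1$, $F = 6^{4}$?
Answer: $0$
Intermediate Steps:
$L{\left(M,h \right)} = 9 + M$
$S = -146$ ($S = -223 + 77 = -146$)
$F = 1296$
$x{\left(C,r \right)} = 0$
$\left(L{\left(-38,13 \right)} + S\right) x{\left(U{\left(-6,3 \right)},F \right)} = \left(\left(9 - 38\right) - 146\right) 0 = \left(-29 - 146\right) 0 = \left(-175\right) 0 = 0$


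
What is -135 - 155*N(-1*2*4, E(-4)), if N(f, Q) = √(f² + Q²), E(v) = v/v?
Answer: -135 - 155*√65 ≈ -1384.7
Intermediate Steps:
E(v) = 1
N(f, Q) = √(Q² + f²)
-135 - 155*N(-1*2*4, E(-4)) = -135 - 155*√(1² + (-1*2*4)²) = -135 - 155*√(1 + (-2*4)²) = -135 - 155*√(1 + (-8)²) = -135 - 155*√(1 + 64) = -135 - 155*√65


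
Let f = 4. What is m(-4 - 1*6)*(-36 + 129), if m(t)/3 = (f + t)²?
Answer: 10044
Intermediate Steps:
m(t) = 3*(4 + t)²
m(-4 - 1*6)*(-36 + 129) = (3*(4 + (-4 - 1*6))²)*(-36 + 129) = (3*(4 + (-4 - 6))²)*93 = (3*(4 - 10)²)*93 = (3*(-6)²)*93 = (3*36)*93 = 108*93 = 10044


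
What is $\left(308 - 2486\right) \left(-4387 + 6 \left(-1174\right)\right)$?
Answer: $24896718$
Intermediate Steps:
$\left(308 - 2486\right) \left(-4387 + 6 \left(-1174\right)\right) = - 2178 \left(-4387 - 7044\right) = \left(-2178\right) \left(-11431\right) = 24896718$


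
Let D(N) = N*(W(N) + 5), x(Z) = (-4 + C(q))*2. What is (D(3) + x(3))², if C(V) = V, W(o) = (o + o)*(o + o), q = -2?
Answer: 12321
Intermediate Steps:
W(o) = 4*o² (W(o) = (2*o)*(2*o) = 4*o²)
x(Z) = -12 (x(Z) = (-4 - 2)*2 = -6*2 = -12)
D(N) = N*(5 + 4*N²) (D(N) = N*(4*N² + 5) = N*(5 + 4*N²))
(D(3) + x(3))² = (3*(5 + 4*3²) - 12)² = (3*(5 + 4*9) - 12)² = (3*(5 + 36) - 12)² = (3*41 - 12)² = (123 - 12)² = 111² = 12321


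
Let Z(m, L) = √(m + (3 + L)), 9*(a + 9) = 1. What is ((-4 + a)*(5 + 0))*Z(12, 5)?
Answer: -1160*√5/9 ≈ -288.20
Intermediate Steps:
a = -80/9 (a = -9 + (⅑)*1 = -9 + ⅑ = -80/9 ≈ -8.8889)
Z(m, L) = √(3 + L + m)
((-4 + a)*(5 + 0))*Z(12, 5) = ((-4 - 80/9)*(5 + 0))*√(3 + 5 + 12) = (-116/9*5)*√20 = -1160*√5/9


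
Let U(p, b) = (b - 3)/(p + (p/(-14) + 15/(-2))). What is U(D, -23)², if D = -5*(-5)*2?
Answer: 132496/297025 ≈ 0.44608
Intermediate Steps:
D = 50 (D = 25*2 = 50)
U(p, b) = (-3 + b)/(-15/2 + 13*p/14) (U(p, b) = (-3 + b)/(p + (p*(-1/14) + 15*(-½))) = (-3 + b)/(p + (-p/14 - 15/2)) = (-3 + b)/(p + (-15/2 - p/14)) = (-3 + b)/(-15/2 + 13*p/14))
U(D, -23)² = (14*(-3 - 23)/(-105 + 13*50))² = (14*(-26)/(-105 + 650))² = (14*(-26)/545)² = (14*(1/545)*(-26))² = (-364/545)² = 132496/297025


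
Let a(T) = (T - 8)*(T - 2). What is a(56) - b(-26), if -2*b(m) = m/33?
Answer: 85523/33 ≈ 2591.6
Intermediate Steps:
b(m) = -m/66 (b(m) = -m/(2*33) = -m/66)
a(T) = (-8 + T)*(-2 + T)
a(56) - b(-26) = (16 + 56**2 - 10*56) - (-1)*(-26)/66 = (16 + 3136 - 560) - 1*13/33 = 2592 - 13/33 = 85523/33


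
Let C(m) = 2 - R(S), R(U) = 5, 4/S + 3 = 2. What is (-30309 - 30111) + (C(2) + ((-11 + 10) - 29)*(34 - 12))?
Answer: -61083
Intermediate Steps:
S = -4 (S = 4/(-3 + 2) = 4/(-1) = 4*(-1) = -4)
C(m) = -3 (C(m) = 2 - 1*5 = 2 - 5 = -3)
(-30309 - 30111) + (C(2) + ((-11 + 10) - 29)*(34 - 12)) = (-30309 - 30111) + (-3 + ((-11 + 10) - 29)*(34 - 12)) = -60420 + (-3 + (-1 - 29)*22) = -60420 + (-3 - 30*22) = -60420 + (-3 - 660) = -60420 - 663 = -61083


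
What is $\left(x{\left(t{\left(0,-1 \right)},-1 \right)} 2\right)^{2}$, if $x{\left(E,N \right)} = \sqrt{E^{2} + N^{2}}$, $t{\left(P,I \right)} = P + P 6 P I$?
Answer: $4$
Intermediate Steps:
$t{\left(P,I \right)} = P + 6 I P^{2}$ ($t{\left(P,I \right)} = P + 6 P P I = P + 6 P^{2} I = P + 6 I P^{2}$)
$\left(x{\left(t{\left(0,-1 \right)},-1 \right)} 2\right)^{2} = \left(\sqrt{\left(0 \left(1 + 6 \left(-1\right) 0\right)\right)^{2} + \left(-1\right)^{2}} \cdot 2\right)^{2} = \left(\sqrt{\left(0 \left(1 + 0\right)\right)^{2} + 1} \cdot 2\right)^{2} = \left(\sqrt{\left(0 \cdot 1\right)^{2} + 1} \cdot 2\right)^{2} = \left(\sqrt{0^{2} + 1} \cdot 2\right)^{2} = \left(\sqrt{0 + 1} \cdot 2\right)^{2} = \left(\sqrt{1} \cdot 2\right)^{2} = \left(1 \cdot 2\right)^{2} = 2^{2} = 4$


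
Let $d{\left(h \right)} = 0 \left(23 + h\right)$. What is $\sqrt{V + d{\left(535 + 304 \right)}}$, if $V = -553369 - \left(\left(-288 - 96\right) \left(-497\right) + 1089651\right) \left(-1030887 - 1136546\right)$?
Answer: $\sqrt{2775395235698} \approx 1.666 \cdot 10^{6}$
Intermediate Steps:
$V = 2775395235698$ ($V = -553369 - \left(\left(-384\right) \left(-497\right) + 1089651\right) \left(-2167433\right) = -553369 - \left(190848 + 1089651\right) \left(-2167433\right) = -553369 - 1280499 \left(-2167433\right) = -553369 - -2775395789067 = -553369 + 2775395789067 = 2775395235698$)
$d{\left(h \right)} = 0$
$\sqrt{V + d{\left(535 + 304 \right)}} = \sqrt{2775395235698 + 0} = \sqrt{2775395235698}$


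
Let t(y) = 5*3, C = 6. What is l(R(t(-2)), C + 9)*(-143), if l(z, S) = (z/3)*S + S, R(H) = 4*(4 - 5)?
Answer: 715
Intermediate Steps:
t(y) = 15
R(H) = -4 (R(H) = 4*(-1) = -4)
l(z, S) = S + S*z/3 (l(z, S) = (z*(1/3))*S + S = (z/3)*S + S = S*z/3 + S = S + S*z/3)
l(R(t(-2)), C + 9)*(-143) = ((6 + 9)*(3 - 4)/3)*(-143) = ((1/3)*15*(-1))*(-143) = -5*(-143) = 715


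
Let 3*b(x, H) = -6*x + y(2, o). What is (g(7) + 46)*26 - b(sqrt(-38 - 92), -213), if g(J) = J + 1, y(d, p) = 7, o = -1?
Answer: 4205/3 + 2*I*sqrt(130) ≈ 1401.7 + 22.803*I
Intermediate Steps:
g(J) = 1 + J
b(x, H) = 7/3 - 2*x (b(x, H) = (-6*x + 7)/3 = (7 - 6*x)/3 = 7/3 - 2*x)
(g(7) + 46)*26 - b(sqrt(-38 - 92), -213) = ((1 + 7) + 46)*26 - (7/3 - 2*sqrt(-38 - 92)) = (8 + 46)*26 - (7/3 - 2*I*sqrt(130)) = 54*26 - (7/3 - 2*I*sqrt(130)) = 1404 - (7/3 - 2*I*sqrt(130)) = 1404 + (-7/3 + 2*I*sqrt(130)) = 4205/3 + 2*I*sqrt(130)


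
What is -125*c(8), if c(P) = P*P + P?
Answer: -9000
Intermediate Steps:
c(P) = P + P² (c(P) = P² + P = P + P²)
-125*c(8) = -1000*(1 + 8) = -1000*9 = -125*72 = -9000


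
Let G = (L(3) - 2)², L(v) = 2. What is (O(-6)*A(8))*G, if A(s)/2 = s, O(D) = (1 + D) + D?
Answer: 0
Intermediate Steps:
O(D) = 1 + 2*D
A(s) = 2*s
G = 0 (G = (2 - 2)² = 0² = 0)
(O(-6)*A(8))*G = ((1 + 2*(-6))*(2*8))*0 = ((1 - 12)*16)*0 = -11*16*0 = -176*0 = 0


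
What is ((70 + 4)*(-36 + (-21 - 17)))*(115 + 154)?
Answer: -1473044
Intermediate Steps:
((70 + 4)*(-36 + (-21 - 17)))*(115 + 154) = (74*(-36 - 38))*269 = (74*(-74))*269 = -5476*269 = -1473044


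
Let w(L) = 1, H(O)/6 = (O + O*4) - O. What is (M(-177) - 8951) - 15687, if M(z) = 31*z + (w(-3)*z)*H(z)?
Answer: 721771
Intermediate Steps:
H(O) = 24*O (H(O) = 6*((O + O*4) - O) = 6*((O + 4*O) - O) = 6*(5*O - O) = 6*(4*O) = 24*O)
M(z) = 24*z**2 + 31*z (M(z) = 31*z + (1*z)*(24*z) = 31*z + z*(24*z) = 31*z + 24*z**2 = 24*z**2 + 31*z)
(M(-177) - 8951) - 15687 = (-177*(31 + 24*(-177)) - 8951) - 15687 = (-177*(31 - 4248) - 8951) - 15687 = (-177*(-4217) - 8951) - 15687 = (746409 - 8951) - 15687 = 737458 - 15687 = 721771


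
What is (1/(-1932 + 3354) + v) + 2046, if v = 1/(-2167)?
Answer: 6304696549/3081474 ≈ 2046.0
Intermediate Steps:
v = -1/2167 ≈ -0.00046147
(1/(-1932 + 3354) + v) + 2046 = (1/(-1932 + 3354) - 1/2167) + 2046 = (1/1422 - 1/2167) + 2046 = 745/3081474 + 2046 = 6304696549/3081474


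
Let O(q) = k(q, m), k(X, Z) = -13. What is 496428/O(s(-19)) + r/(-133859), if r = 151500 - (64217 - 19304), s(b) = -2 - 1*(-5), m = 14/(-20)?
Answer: -66452741283/1740167 ≈ -38188.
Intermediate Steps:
m = -7/10 (m = 14*(-1/20) = -7/10 ≈ -0.70000)
s(b) = 3 (s(b) = -2 + 5 = 3)
O(q) = -13
r = 106587 (r = 151500 - 1*44913 = 151500 - 44913 = 106587)
496428/O(s(-19)) + r/(-133859) = 496428/(-13) + 106587/(-133859) = 496428*(-1/13) + 106587*(-1/133859) = -496428/13 - 106587/133859 = -66452741283/1740167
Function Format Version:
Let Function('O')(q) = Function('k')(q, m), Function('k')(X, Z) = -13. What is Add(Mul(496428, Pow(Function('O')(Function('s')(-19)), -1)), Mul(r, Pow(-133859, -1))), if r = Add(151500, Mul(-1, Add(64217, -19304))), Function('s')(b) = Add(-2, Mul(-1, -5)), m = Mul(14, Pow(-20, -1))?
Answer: Rational(-66452741283, 1740167) ≈ -38188.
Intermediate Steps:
m = Rational(-7, 10) (m = Mul(14, Rational(-1, 20)) = Rational(-7, 10) ≈ -0.70000)
Function('s')(b) = 3 (Function('s')(b) = Add(-2, 5) = 3)
Function('O')(q) = -13
r = 106587 (r = Add(151500, Mul(-1, 44913)) = Add(151500, -44913) = 106587)
Add(Mul(496428, Pow(Function('O')(Function('s')(-19)), -1)), Mul(r, Pow(-133859, -1))) = Add(Mul(496428, Pow(-13, -1)), Mul(106587, Pow(-133859, -1))) = Add(Mul(496428, Rational(-1, 13)), Mul(106587, Rational(-1, 133859))) = Add(Rational(-496428, 13), Rational(-106587, 133859)) = Rational(-66452741283, 1740167)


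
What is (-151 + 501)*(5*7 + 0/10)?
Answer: 12250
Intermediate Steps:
(-151 + 501)*(5*7 + 0/10) = 350*(35 + 0*(⅒)) = 350*(35 + 0) = 350*35 = 12250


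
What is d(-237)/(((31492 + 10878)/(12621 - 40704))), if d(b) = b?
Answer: 6655671/42370 ≈ 157.08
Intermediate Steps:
d(-237)/(((31492 + 10878)/(12621 - 40704))) = -237*(12621 - 40704)/(31492 + 10878) = -237/(42370/(-28083)) = -237/(42370*(-1/28083)) = -237/(-42370/28083) = -237*(-28083/42370) = 6655671/42370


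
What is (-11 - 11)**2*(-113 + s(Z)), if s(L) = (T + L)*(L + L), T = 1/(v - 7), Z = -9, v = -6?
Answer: 317020/13 ≈ 24386.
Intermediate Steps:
T = -1/13 (T = 1/(-6 - 7) = 1/(-13) = -1/13 ≈ -0.076923)
s(L) = 2*L*(-1/13 + L) (s(L) = (-1/13 + L)*(L + L) = (-1/13 + L)*(2*L) = 2*L*(-1/13 + L))
(-11 - 11)**2*(-113 + s(Z)) = (-11 - 11)**2*(-113 + (2/13)*(-9)*(-1 + 13*(-9))) = (-22)**2*(-113 + (2/13)*(-9)*(-1 - 117)) = 484*(-113 + (2/13)*(-9)*(-118)) = 484*(-113 + 2124/13) = 484*(655/13) = 317020/13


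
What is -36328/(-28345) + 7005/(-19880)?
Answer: 104728783/112699720 ≈ 0.92927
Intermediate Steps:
-36328/(-28345) + 7005/(-19880) = -36328*(-1/28345) + 7005*(-1/19880) = 36328/28345 - 1401/3976 = 104728783/112699720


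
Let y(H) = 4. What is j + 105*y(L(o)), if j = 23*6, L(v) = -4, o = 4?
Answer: 558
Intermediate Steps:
j = 138
j + 105*y(L(o)) = 138 + 105*4 = 138 + 420 = 558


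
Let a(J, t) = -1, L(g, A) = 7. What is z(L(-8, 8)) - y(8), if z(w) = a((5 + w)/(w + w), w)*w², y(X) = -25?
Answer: -24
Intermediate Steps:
z(w) = -w²
z(L(-8, 8)) - y(8) = -1*7² - 1*(-25) = -1*49 + 25 = -49 + 25 = -24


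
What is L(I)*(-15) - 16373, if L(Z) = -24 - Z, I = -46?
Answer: -16703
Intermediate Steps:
L(I)*(-15) - 16373 = (-24 - 1*(-46))*(-15) - 16373 = (-24 + 46)*(-15) - 16373 = 22*(-15) - 16373 = -330 - 16373 = -16703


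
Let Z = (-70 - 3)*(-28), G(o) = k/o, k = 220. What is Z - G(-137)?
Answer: 280248/137 ≈ 2045.6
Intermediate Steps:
G(o) = 220/o
Z = 2044 (Z = -73*(-28) = 2044)
Z - G(-137) = 2044 - 220/(-137) = 2044 - 220*(-1)/137 = 2044 - 1*(-220/137) = 2044 + 220/137 = 280248/137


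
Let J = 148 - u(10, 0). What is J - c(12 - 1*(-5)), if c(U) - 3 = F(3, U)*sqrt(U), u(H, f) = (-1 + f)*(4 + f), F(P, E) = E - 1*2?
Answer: 149 - 15*sqrt(17) ≈ 87.153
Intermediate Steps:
F(P, E) = -2 + E (F(P, E) = E - 2 = -2 + E)
c(U) = 3 + sqrt(U)*(-2 + U) (c(U) = 3 + (-2 + U)*sqrt(U) = 3 + sqrt(U)*(-2 + U))
J = 152 (J = 148 - (-4 + 0**2 + 3*0) = 148 - (-4 + 0 + 0) = 148 - 1*(-4) = 148 + 4 = 152)
J - c(12 - 1*(-5)) = 152 - (3 + sqrt(12 - 1*(-5))*(-2 + (12 - 1*(-5)))) = 152 - (3 + sqrt(12 + 5)*(-2 + (12 + 5))) = 152 - (3 + sqrt(17)*(-2 + 17)) = 152 - (3 + sqrt(17)*15) = 152 - (3 + 15*sqrt(17)) = 152 + (-3 - 15*sqrt(17)) = 149 - 15*sqrt(17)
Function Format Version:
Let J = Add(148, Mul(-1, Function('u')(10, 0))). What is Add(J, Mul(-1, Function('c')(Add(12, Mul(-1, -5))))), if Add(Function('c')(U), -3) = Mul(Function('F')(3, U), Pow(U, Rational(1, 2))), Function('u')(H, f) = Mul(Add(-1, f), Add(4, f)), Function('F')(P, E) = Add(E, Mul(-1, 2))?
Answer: Add(149, Mul(-15, Pow(17, Rational(1, 2)))) ≈ 87.153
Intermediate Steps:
Function('F')(P, E) = Add(-2, E) (Function('F')(P, E) = Add(E, -2) = Add(-2, E))
Function('c')(U) = Add(3, Mul(Pow(U, Rational(1, 2)), Add(-2, U))) (Function('c')(U) = Add(3, Mul(Add(-2, U), Pow(U, Rational(1, 2)))) = Add(3, Mul(Pow(U, Rational(1, 2)), Add(-2, U))))
J = 152 (J = Add(148, Mul(-1, Add(-4, Pow(0, 2), Mul(3, 0)))) = Add(148, Mul(-1, Add(-4, 0, 0))) = Add(148, Mul(-1, -4)) = Add(148, 4) = 152)
Add(J, Mul(-1, Function('c')(Add(12, Mul(-1, -5))))) = Add(152, Mul(-1, Add(3, Mul(Pow(Add(12, Mul(-1, -5)), Rational(1, 2)), Add(-2, Add(12, Mul(-1, -5))))))) = Add(152, Mul(-1, Add(3, Mul(Pow(Add(12, 5), Rational(1, 2)), Add(-2, Add(12, 5)))))) = Add(152, Mul(-1, Add(3, Mul(Pow(17, Rational(1, 2)), Add(-2, 17))))) = Add(152, Mul(-1, Add(3, Mul(Pow(17, Rational(1, 2)), 15)))) = Add(152, Mul(-1, Add(3, Mul(15, Pow(17, Rational(1, 2)))))) = Add(152, Add(-3, Mul(-15, Pow(17, Rational(1, 2))))) = Add(149, Mul(-15, Pow(17, Rational(1, 2))))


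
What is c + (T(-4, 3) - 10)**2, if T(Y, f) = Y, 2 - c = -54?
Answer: 252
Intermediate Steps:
c = 56 (c = 2 - 1*(-54) = 2 + 54 = 56)
c + (T(-4, 3) - 10)**2 = 56 + (-4 - 10)**2 = 56 + (-14)**2 = 56 + 196 = 252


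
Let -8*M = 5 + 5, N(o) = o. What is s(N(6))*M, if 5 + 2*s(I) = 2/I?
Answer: 35/12 ≈ 2.9167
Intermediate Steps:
s(I) = -5/2 + 1/I (s(I) = -5/2 + (2/I)/2 = -5/2 + 1/I)
M = -5/4 (M = -(5 + 5)/8 = -⅛*10 = -5/4 ≈ -1.2500)
s(N(6))*M = (-5/2 + 1/6)*(-5/4) = (-5/2 + ⅙)*(-5/4) = -7/3*(-5/4) = 35/12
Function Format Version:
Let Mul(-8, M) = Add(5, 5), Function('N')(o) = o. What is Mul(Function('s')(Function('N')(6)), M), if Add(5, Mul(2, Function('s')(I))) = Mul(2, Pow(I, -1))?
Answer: Rational(35, 12) ≈ 2.9167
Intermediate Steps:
Function('s')(I) = Add(Rational(-5, 2), Pow(I, -1)) (Function('s')(I) = Add(Rational(-5, 2), Mul(Rational(1, 2), Mul(2, Pow(I, -1)))) = Add(Rational(-5, 2), Pow(I, -1)))
M = Rational(-5, 4) (M = Mul(Rational(-1, 8), Add(5, 5)) = Mul(Rational(-1, 8), 10) = Rational(-5, 4) ≈ -1.2500)
Mul(Function('s')(Function('N')(6)), M) = Mul(Add(Rational(-5, 2), Pow(6, -1)), Rational(-5, 4)) = Mul(Add(Rational(-5, 2), Rational(1, 6)), Rational(-5, 4)) = Mul(Rational(-7, 3), Rational(-5, 4)) = Rational(35, 12)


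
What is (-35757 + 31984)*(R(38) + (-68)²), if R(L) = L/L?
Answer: -17450125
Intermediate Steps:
R(L) = 1
(-35757 + 31984)*(R(38) + (-68)²) = (-35757 + 31984)*(1 + (-68)²) = -3773*(1 + 4624) = -3773*4625 = -17450125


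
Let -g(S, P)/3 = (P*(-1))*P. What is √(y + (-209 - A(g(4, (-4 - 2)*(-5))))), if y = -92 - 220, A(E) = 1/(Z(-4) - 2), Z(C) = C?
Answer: 25*I*√30/6 ≈ 22.822*I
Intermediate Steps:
g(S, P) = 3*P² (g(S, P) = -3*P*(-1)*P = -3*(-P)*P = -(-3)*P² = 3*P²)
A(E) = -⅙ (A(E) = 1/(-4 - 2) = 1/(-6) = -⅙)
y = -312
√(y + (-209 - A(g(4, (-4 - 2)*(-5))))) = √(-312 + (-209 - 1*(-⅙))) = √(-312 + (-209 + ⅙)) = √(-312 - 1253/6) = √(-3125/6) = 25*I*√30/6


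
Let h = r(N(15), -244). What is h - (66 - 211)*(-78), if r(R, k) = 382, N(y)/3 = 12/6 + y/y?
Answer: -10928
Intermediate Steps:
N(y) = 9 (N(y) = 3*(12/6 + y/y) = 3*(12*(1/6) + 1) = 3*(2 + 1) = 3*3 = 9)
h = 382
h - (66 - 211)*(-78) = 382 - (66 - 211)*(-78) = 382 - (-145)*(-78) = 382 - 1*11310 = 382 - 11310 = -10928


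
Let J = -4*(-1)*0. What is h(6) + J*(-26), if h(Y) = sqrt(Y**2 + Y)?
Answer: sqrt(42) ≈ 6.4807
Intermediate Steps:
h(Y) = sqrt(Y + Y**2)
J = 0 (J = 4*0 = 0)
h(6) + J*(-26) = sqrt(6*(1 + 6)) + 0*(-26) = sqrt(6*7) + 0 = sqrt(42) + 0 = sqrt(42)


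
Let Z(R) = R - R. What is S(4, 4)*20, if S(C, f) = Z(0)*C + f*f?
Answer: 320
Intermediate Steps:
Z(R) = 0
S(C, f) = f**2 (S(C, f) = 0*C + f*f = 0 + f**2 = f**2)
S(4, 4)*20 = 4**2*20 = 16*20 = 320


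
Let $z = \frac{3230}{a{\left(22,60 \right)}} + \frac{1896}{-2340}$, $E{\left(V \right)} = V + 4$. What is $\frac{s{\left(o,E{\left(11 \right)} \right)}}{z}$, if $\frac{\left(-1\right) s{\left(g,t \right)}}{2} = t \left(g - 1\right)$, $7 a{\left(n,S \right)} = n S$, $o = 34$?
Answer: $- \frac{943800}{15557} \approx -60.667$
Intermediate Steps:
$E{\left(V \right)} = 4 + V$
$a{\left(n,S \right)} = \frac{S n}{7}$ ($a{\left(n,S \right)} = \frac{n S}{7} = \frac{S n}{7}$)
$z = \frac{46671}{2860}$ ($z = \frac{3230}{\frac{1}{7} \cdot 60 \cdot 22} + \frac{1896}{-2340} = \frac{3230}{\frac{1320}{7}} + 1896 \left(- \frac{1}{2340}\right) = 3230 \cdot \frac{7}{1320} - \frac{158}{195} = \frac{2261}{132} - \frac{158}{195} = \frac{46671}{2860} \approx 16.319$)
$s{\left(g,t \right)} = - 2 t \left(-1 + g\right)$ ($s{\left(g,t \right)} = - 2 t \left(g - 1\right) = - 2 t \left(-1 + g\right)$)
$\frac{s{\left(o,E{\left(11 \right)} \right)}}{z} = \frac{2 \left(4 + 11\right) \left(1 - 34\right)}{\frac{46671}{2860}} = 2 \cdot 15 \left(1 - 34\right) \frac{2860}{46671} = 2 \cdot 15 \left(-33\right) \frac{2860}{46671} = \left(-990\right) \frac{2860}{46671} = - \frac{943800}{15557}$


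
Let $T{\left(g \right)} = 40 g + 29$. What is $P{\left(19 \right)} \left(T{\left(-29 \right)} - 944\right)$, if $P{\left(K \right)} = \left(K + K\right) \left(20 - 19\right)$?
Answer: $-78850$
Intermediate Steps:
$P{\left(K \right)} = 2 K$ ($P{\left(K \right)} = 2 K 1 = 2 K$)
$T{\left(g \right)} = 29 + 40 g$
$P{\left(19 \right)} \left(T{\left(-29 \right)} - 944\right) = 2 \cdot 19 \left(\left(29 + 40 \left(-29\right)\right) - 944\right) = 38 \left(\left(29 - 1160\right) - 944\right) = 38 \left(-1131 - 944\right) = 38 \left(-2075\right) = -78850$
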